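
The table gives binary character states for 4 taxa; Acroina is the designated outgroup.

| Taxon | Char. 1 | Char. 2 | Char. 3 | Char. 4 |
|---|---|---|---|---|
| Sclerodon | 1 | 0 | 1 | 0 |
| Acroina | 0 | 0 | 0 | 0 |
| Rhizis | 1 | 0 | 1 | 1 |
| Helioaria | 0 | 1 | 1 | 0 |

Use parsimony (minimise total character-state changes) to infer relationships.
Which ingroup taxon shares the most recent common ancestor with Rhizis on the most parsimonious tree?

Sclerodon

The outgroup has state '0' for every character, so '1' is the derived state throughout.
Char. 1: derived state '1' in Rhizis and Sclerodon only — synapomorphy for {Rhizis, Sclerodon}.
Char. 2 (derived state '1') is unique to Helioaria (autapomorphy; uninformative for grouping).
Char. 3 (derived state '1') is shared by all ingroup taxa — unites the whole ingroup.
Char. 4: derived state '1' in Rhizis only — an autapomorphy, so it tells us nothing about relationships among taxa.
Most parsimonious ingroup topology: ((Rhizis,Sclerodon),Helioaria).
Rhizis and Sclerodon form a cherry on this tree, so they are sister taxa.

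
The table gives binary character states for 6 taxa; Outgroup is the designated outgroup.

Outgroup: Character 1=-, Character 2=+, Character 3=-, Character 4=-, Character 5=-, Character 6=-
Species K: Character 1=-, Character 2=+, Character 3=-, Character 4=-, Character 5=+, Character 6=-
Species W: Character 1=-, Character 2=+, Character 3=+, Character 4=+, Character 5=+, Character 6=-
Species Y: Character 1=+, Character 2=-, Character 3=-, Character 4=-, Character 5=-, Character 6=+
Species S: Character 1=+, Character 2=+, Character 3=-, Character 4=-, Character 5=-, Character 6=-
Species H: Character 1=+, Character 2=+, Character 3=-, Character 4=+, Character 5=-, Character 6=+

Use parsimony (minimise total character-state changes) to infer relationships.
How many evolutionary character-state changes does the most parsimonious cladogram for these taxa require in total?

Character polarity is set by the outgroup: the derived state is whichever differs from the outgroup's state, so for Character 2 the derived state is '-', and for the remaining characters it is '+'.
Character 1 (derived state '+') is shared by Species H, Species S, and Species Y — a synapomorphy uniting that clade.
Character 2: derived state '-' in Species Y only — an autapomorphy, so it tells us nothing about relationships among taxa.
Character 3: derived state '+' in Species W only — an autapomorphy, so it tells us nothing about relationships among taxa.
Character 4 (state '+') occurs in Species H and Species W but conflicts with the nesting implied by the other characters — most parsimoniously interpreted as homoplasy.
Character 5 (derived state '+') is shared by Species K and Species W — a synapomorphy uniting that clade.
Character 6: derived state '+' in Species H and Species Y only — synapomorphy for {Species H, Species Y}.
Most parsimonious ingroup topology: ((Species K,Species W),((Species Y,Species H),Species S)).
Changes per character on this tree: Character 1: 1; Character 2: 1; Character 3: 1; Character 4: 2; Character 5: 1; Character 6: 1.
Total = 7.

7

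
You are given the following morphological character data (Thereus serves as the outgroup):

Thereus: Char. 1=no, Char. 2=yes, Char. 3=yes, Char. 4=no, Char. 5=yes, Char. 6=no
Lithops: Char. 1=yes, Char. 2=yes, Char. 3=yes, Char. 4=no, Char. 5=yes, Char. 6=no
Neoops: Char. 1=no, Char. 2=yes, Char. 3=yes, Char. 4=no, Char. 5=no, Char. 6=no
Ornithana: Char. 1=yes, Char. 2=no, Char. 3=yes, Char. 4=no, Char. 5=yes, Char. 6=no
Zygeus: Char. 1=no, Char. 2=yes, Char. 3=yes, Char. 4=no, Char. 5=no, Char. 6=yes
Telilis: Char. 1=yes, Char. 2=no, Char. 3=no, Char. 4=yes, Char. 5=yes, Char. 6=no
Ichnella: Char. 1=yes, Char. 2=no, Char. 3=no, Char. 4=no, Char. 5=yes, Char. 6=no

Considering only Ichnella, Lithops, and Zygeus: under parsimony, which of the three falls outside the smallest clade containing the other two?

Zygeus

Character polarity is set by the outgroup: the derived state is whichever differs from the outgroup's state, so for Char. 2, Char. 3, Char. 5 the derived state is 'no', and for the remaining characters it is 'yes'.
Char. 1: derived state 'yes' in Ichnella, Lithops, Ornithana, and Telilis only — synapomorphy for {Ichnella, Lithops, Ornithana, Telilis}.
Only Ichnella, Ornithana, and Telilis show the derived state 'no' for Char. 2, supporting them as a clade.
Char. 3 (derived state 'no') is shared by Ichnella and Telilis — a synapomorphy uniting that clade.
Char. 4: derived state 'yes' in Telilis only — an autapomorphy, so it tells us nothing about relationships among taxa.
Only Neoops and Zygeus show the derived state 'no' for Char. 5, supporting them as a clade.
Char. 6: derived state 'yes' in Zygeus only — an autapomorphy, so it tells us nothing about relationships among taxa.
Most parsimonious ingroup topology: ((Lithops,(Ornithana,(Telilis,Ichnella))),(Neoops,Zygeus)).
Lithops and Ichnella share a more recent common ancestor with each other than either does with Zygeus, so Zygeus is the least closely related of the three.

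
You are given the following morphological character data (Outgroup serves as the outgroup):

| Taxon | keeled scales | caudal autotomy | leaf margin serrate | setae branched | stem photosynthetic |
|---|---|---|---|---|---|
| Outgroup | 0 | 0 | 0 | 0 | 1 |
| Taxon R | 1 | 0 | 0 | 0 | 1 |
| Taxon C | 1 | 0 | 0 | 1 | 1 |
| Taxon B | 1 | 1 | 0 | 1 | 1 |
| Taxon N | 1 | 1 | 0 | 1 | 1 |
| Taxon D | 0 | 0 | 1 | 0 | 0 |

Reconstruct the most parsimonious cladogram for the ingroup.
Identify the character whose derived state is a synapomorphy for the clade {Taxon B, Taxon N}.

caudal autotomy

Character polarity is set by the outgroup: the derived state is whichever differs from the outgroup's state, so for stem photosynthetic the derived state is '0', and for the remaining characters it is '1'.
keeled scales: derived state '1' in Taxon B, Taxon C, Taxon N, and Taxon R only — synapomorphy for {Taxon B, Taxon C, Taxon N, Taxon R}.
Only Taxon B and Taxon N show the derived state '1' for caudal autotomy, supporting them as a clade.
leaf margin serrate (derived state '1') is unique to Taxon D (autapomorphy; uninformative for grouping).
Only Taxon B, Taxon C, and Taxon N show the derived state '1' for setae branched, supporting them as a clade.
stem photosynthetic (derived state '0') is unique to Taxon D (autapomorphy; uninformative for grouping).
Most parsimonious ingroup topology: ((Taxon R,(Taxon C,(Taxon B,Taxon N))),Taxon D).
The clade {Taxon B, Taxon N} is supported by caudal autotomy: its derived state '1' occurs in exactly those taxa and in no other taxon (including the outgroup).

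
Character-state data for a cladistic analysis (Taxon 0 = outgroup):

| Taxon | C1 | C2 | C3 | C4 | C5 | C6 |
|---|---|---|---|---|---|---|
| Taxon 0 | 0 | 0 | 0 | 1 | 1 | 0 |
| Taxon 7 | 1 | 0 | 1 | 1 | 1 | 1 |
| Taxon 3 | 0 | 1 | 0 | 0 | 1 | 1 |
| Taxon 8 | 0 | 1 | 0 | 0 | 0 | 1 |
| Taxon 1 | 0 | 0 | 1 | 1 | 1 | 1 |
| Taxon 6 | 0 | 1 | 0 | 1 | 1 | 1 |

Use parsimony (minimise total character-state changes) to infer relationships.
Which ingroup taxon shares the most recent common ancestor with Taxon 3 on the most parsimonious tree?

Taxon 8

Character polarity is set by the outgroup: the derived state is whichever differs from the outgroup's state, so for C4, C5 the derived state is '0', and for the remaining characters it is '1'.
C1 (derived state '1') is unique to Taxon 7 (autapomorphy; uninformative for grouping).
C2: derived state '1' in Taxon 3, Taxon 6, and Taxon 8 only — synapomorphy for {Taxon 3, Taxon 6, Taxon 8}.
C3: derived state '1' in Taxon 1 and Taxon 7 only — synapomorphy for {Taxon 1, Taxon 7}.
C4 (derived state '0') is shared by Taxon 3 and Taxon 8 — a synapomorphy uniting that clade.
C5: derived state '0' in Taxon 8 only — an autapomorphy, so it tells us nothing about relationships among taxa.
All ingroup taxa share the derived state '1' for C6; it defines the ingroup but does not resolve relationships within it.
Most parsimonious ingroup topology: ((Taxon 7,Taxon 1),((Taxon 3,Taxon 8),Taxon 6)).
Taxon 3 and Taxon 8 form a cherry on this tree, so they are sister taxa.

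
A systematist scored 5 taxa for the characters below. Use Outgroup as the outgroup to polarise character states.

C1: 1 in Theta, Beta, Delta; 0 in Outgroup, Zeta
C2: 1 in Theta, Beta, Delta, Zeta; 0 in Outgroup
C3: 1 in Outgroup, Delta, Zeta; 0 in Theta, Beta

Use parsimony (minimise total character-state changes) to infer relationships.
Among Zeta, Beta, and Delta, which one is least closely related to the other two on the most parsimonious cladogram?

Zeta

Character polarity is set by the outgroup: the derived state is whichever differs from the outgroup's state, so for C3 the derived state is '0', and for the remaining characters it is '1'.
Only Beta, Delta, and Theta show the derived state '1' for C1, supporting them as a clade.
All ingroup taxa share the derived state '1' for C2; it defines the ingroup but does not resolve relationships within it.
C3: derived state '0' in Beta and Theta only — synapomorphy for {Beta, Theta}.
Most parsimonious ingroup topology: (((Theta,Beta),Delta),Zeta).
Beta and Delta share a more recent common ancestor with each other than either does with Zeta, so Zeta is the least closely related of the three.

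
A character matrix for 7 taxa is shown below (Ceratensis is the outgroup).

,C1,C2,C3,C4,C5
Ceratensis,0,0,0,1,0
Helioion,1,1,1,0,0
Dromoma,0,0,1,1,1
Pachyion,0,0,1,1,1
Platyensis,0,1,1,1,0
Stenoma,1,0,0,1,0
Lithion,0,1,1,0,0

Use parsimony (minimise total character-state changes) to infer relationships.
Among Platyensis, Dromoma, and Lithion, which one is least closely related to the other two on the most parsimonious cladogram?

Dromoma

Character polarity is set by the outgroup: the derived state is whichever differs from the outgroup's state, so for C4 the derived state is '0', and for the remaining characters it is '1'.
C1 groups Helioion and Stenoma, which is incompatible with the clades supported by the remaining characters; treating it as convergent (homoplasy) costs fewer steps than any alternative tree.
C2: derived state '1' in Helioion, Lithion, and Platyensis only — synapomorphy for {Helioion, Lithion, Platyensis}.
C3 (derived state '1') is shared by Dromoma, Helioion, Lithion, Pachyion, and Platyensis — a synapomorphy uniting that clade.
Only Helioion and Lithion show the derived state '0' for C4, supporting them as a clade.
C5: derived state '1' in Dromoma and Pachyion only — synapomorphy for {Dromoma, Pachyion}.
Most parsimonious ingroup topology: ((((Helioion,Lithion),Platyensis),(Dromoma,Pachyion)),Stenoma).
Lithion and Platyensis share a more recent common ancestor with each other than either does with Dromoma, so Dromoma is the least closely related of the three.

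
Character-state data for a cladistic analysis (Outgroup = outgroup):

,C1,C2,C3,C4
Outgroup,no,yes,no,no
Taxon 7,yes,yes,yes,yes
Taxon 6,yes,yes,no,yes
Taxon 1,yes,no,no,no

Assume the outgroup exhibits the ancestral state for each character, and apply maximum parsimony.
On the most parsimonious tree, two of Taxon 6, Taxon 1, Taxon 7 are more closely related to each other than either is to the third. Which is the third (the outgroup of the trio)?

Character polarity is set by the outgroup: the derived state is whichever differs from the outgroup's state, so for C2 the derived state is 'no', and for the remaining characters it is 'yes'.
C1 (derived state 'yes') is shared by all ingroup taxa — unites the whole ingroup.
C2 (derived state 'no') is unique to Taxon 1 (autapomorphy; uninformative for grouping).
C3: derived state 'yes' in Taxon 7 only — an autapomorphy, so it tells us nothing about relationships among taxa.
Only Taxon 6 and Taxon 7 show the derived state 'yes' for C4, supporting them as a clade.
Most parsimonious ingroup topology: ((Taxon 7,Taxon 6),Taxon 1).
Taxon 7 and Taxon 6 share a more recent common ancestor with each other than either does with Taxon 1, so Taxon 1 is the least closely related of the three.

Taxon 1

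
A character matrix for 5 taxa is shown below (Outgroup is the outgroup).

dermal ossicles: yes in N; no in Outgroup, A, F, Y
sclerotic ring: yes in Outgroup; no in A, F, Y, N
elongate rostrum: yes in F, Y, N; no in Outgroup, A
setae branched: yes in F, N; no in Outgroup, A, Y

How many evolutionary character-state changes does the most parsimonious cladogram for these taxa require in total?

4

Character polarity is set by the outgroup: the derived state is whichever differs from the outgroup's state, so for sclerotic ring the derived state is 'no', and for the remaining characters it is 'yes'.
dermal ossicles: derived state 'yes' in N only — an autapomorphy, so it tells us nothing about relationships among taxa.
sclerotic ring (derived state 'no') is shared by all ingroup taxa — unites the whole ingroup.
elongate rostrum (derived state 'yes') is shared by F, N, and Y — a synapomorphy uniting that clade.
setae branched (derived state 'yes') is shared by F and N — a synapomorphy uniting that clade.
Most parsimonious ingroup topology: (A,((F,N),Y)).
Changes per character on this tree: dermal ossicles: 1; sclerotic ring: 1; elongate rostrum: 1; setae branched: 1.
Total = 4.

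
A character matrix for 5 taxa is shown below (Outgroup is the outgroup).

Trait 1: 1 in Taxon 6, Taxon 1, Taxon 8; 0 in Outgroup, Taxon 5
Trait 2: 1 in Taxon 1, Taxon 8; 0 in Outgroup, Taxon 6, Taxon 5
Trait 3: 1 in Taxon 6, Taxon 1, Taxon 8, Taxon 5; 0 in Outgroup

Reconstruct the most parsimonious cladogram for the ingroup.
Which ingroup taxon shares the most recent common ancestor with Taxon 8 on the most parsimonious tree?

Taxon 1

The outgroup has state '0' for every character, so '1' is the derived state throughout.
Trait 1 (derived state '1') is shared by Taxon 1, Taxon 6, and Taxon 8 — a synapomorphy uniting that clade.
Only Taxon 1 and Taxon 8 show the derived state '1' for Trait 2, supporting them as a clade.
Trait 3 (derived state '1') is shared by all ingroup taxa — unites the whole ingroup.
Most parsimonious ingroup topology: ((Taxon 6,(Taxon 1,Taxon 8)),Taxon 5).
Taxon 8 and Taxon 1 form a cherry on this tree, so they are sister taxa.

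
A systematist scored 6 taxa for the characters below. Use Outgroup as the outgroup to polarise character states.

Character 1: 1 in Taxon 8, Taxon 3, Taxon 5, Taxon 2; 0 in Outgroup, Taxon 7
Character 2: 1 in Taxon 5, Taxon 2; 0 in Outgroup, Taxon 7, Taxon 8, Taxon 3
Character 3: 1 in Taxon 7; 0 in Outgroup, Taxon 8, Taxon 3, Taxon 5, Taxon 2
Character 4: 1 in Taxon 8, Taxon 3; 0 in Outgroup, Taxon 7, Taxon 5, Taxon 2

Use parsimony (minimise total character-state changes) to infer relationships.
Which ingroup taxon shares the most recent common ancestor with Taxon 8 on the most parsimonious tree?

The outgroup has state '0' for every character, so '1' is the derived state throughout.
Only Taxon 2, Taxon 3, Taxon 5, and Taxon 8 show the derived state '1' for Character 1, supporting them as a clade.
Character 2 (derived state '1') is shared by Taxon 2 and Taxon 5 — a synapomorphy uniting that clade.
Character 3 (derived state '1') is unique to Taxon 7 (autapomorphy; uninformative for grouping).
Character 4 (derived state '1') is shared by Taxon 3 and Taxon 8 — a synapomorphy uniting that clade.
Most parsimonious ingroup topology: (Taxon 7,((Taxon 8,Taxon 3),(Taxon 5,Taxon 2))).
Taxon 8 and Taxon 3 form a cherry on this tree, so they are sister taxa.

Taxon 3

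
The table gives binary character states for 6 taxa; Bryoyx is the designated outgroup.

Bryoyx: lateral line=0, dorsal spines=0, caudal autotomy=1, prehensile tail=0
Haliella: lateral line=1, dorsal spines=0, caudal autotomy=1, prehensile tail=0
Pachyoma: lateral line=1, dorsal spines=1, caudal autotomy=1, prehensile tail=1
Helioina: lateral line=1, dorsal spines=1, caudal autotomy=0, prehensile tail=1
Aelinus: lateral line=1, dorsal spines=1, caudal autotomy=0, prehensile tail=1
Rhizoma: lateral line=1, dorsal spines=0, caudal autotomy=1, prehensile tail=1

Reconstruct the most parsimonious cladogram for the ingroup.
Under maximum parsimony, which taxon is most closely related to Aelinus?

Character polarity is set by the outgroup: the derived state is whichever differs from the outgroup's state, so for caudal autotomy the derived state is '0', and for the remaining characters it is '1'.
All ingroup taxa share the derived state '1' for lateral line; it defines the ingroup but does not resolve relationships within it.
Only Aelinus, Helioina, and Pachyoma show the derived state '1' for dorsal spines, supporting them as a clade.
caudal autotomy (derived state '0') is shared by Aelinus and Helioina — a synapomorphy uniting that clade.
prehensile tail (derived state '1') is shared by Aelinus, Helioina, Pachyoma, and Rhizoma — a synapomorphy uniting that clade.
Most parsimonious ingroup topology: (Haliella,((Pachyoma,(Helioina,Aelinus)),Rhizoma)).
Aelinus and Helioina form a cherry on this tree, so they are sister taxa.

Helioina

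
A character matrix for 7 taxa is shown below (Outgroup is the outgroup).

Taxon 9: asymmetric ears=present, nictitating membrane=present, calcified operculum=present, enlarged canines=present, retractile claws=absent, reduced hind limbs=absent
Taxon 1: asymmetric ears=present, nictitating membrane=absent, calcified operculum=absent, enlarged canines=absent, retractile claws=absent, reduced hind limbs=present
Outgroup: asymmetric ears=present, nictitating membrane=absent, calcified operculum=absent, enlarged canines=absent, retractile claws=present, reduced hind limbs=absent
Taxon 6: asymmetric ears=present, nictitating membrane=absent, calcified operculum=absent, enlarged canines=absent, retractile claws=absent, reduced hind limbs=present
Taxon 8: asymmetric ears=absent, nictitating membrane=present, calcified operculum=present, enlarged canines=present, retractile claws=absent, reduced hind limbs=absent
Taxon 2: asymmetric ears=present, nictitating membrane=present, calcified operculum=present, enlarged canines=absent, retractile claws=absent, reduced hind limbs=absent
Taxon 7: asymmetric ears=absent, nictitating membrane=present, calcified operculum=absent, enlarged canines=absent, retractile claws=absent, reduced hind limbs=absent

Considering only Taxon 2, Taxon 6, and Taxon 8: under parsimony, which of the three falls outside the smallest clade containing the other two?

Taxon 6

Character polarity is set by the outgroup: the derived state is whichever differs from the outgroup's state, so for asymmetric ears, retractile claws the derived state is 'absent', and for the remaining characters it is 'present'.
asymmetric ears groups Taxon 7 and Taxon 8, which is incompatible with the clades supported by the remaining characters; treating it as convergent (homoplasy) costs fewer steps than any alternative tree.
nictitating membrane: derived state 'present' in Taxon 2, Taxon 7, Taxon 8, and Taxon 9 only — synapomorphy for {Taxon 2, Taxon 7, Taxon 8, Taxon 9}.
Only Taxon 2, Taxon 8, and Taxon 9 show the derived state 'present' for calcified operculum, supporting them as a clade.
enlarged canines: derived state 'present' in Taxon 8 and Taxon 9 only — synapomorphy for {Taxon 8, Taxon 9}.
All ingroup taxa share the derived state 'absent' for retractile claws; it defines the ingroup but does not resolve relationships within it.
Only Taxon 1 and Taxon 6 show the derived state 'present' for reduced hind limbs, supporting them as a clade.
Most parsimonious ingroup topology: ((Taxon 7,((Taxon 8,Taxon 9),Taxon 2)),(Taxon 1,Taxon 6)).
Taxon 8 and Taxon 2 share a more recent common ancestor with each other than either does with Taxon 6, so Taxon 6 is the least closely related of the three.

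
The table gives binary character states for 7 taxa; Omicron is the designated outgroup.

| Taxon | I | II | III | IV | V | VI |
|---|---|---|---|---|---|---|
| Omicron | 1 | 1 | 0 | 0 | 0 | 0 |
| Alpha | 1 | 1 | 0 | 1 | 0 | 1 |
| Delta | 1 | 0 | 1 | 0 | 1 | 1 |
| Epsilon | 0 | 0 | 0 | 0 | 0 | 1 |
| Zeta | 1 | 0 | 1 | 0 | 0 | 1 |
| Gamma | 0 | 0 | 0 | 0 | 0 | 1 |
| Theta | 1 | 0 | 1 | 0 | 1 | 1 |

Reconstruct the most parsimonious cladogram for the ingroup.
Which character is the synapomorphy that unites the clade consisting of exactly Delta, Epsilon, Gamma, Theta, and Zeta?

II

Character polarity is set by the outgroup: the derived state is whichever differs from the outgroup's state, so for I, II the derived state is '0', and for the remaining characters it is '1'.
I: derived state '0' in Epsilon and Gamma only — synapomorphy for {Epsilon, Gamma}.
Only Delta, Epsilon, Gamma, Theta, and Zeta show the derived state '0' for II, supporting them as a clade.
Only Delta, Theta, and Zeta show the derived state '1' for III, supporting them as a clade.
IV (derived state '1') is unique to Alpha (autapomorphy; uninformative for grouping).
V: derived state '1' in Delta and Theta only — synapomorphy for {Delta, Theta}.
VI (derived state '1') is shared by all ingroup taxa — unites the whole ingroup.
Most parsimonious ingroup topology: (Alpha,(((Delta,Theta),Zeta),(Epsilon,Gamma))).
The clade {Delta, Epsilon, Gamma, Theta, Zeta} is supported by II: its derived state '0' occurs in exactly those taxa and in no other taxon (including the outgroup).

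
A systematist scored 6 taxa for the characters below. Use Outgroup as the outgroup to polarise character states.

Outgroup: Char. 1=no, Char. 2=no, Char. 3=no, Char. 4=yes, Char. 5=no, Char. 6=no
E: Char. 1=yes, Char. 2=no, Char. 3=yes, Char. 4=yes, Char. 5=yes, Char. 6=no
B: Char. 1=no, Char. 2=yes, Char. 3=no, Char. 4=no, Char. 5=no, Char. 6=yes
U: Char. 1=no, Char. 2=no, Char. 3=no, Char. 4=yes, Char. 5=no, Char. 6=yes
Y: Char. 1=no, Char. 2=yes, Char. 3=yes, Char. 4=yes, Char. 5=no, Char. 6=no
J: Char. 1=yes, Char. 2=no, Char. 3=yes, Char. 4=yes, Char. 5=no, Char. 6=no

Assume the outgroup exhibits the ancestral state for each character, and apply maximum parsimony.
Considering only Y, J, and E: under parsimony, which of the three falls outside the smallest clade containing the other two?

Y

Character polarity is set by the outgroup: the derived state is whichever differs from the outgroup's state, so for Char. 4 the derived state is 'no', and for the remaining characters it is 'yes'.
Char. 1: derived state 'yes' in E and J only — synapomorphy for {E, J}.
Char. 2 (state 'yes') occurs in B and Y but conflicts with the nesting implied by the other characters — most parsimoniously interpreted as homoplasy.
Char. 3: derived state 'yes' in E, J, and Y only — synapomorphy for {E, J, Y}.
Char. 4: derived state 'no' in B only — an autapomorphy, so it tells us nothing about relationships among taxa.
Char. 5: derived state 'yes' in E only — an autapomorphy, so it tells us nothing about relationships among taxa.
Char. 6: derived state 'yes' in B and U only — synapomorphy for {B, U}.
Most parsimonious ingroup topology: (((E,J),Y),(B,U)).
E and J share a more recent common ancestor with each other than either does with Y, so Y is the least closely related of the three.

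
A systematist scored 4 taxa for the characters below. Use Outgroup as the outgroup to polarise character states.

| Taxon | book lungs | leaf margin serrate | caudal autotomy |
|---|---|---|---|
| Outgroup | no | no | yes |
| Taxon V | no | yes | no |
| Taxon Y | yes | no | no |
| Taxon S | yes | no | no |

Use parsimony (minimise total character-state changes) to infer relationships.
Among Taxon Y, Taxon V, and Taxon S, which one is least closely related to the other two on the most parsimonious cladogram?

Taxon V

Character polarity is set by the outgroup: the derived state is whichever differs from the outgroup's state, so for caudal autotomy the derived state is 'no', and for the remaining characters it is 'yes'.
book lungs: derived state 'yes' in Taxon S and Taxon Y only — synapomorphy for {Taxon S, Taxon Y}.
leaf margin serrate (derived state 'yes') is unique to Taxon V (autapomorphy; uninformative for grouping).
All ingroup taxa share the derived state 'no' for caudal autotomy; it defines the ingroup but does not resolve relationships within it.
Most parsimonious ingroup topology: (Taxon V,(Taxon Y,Taxon S)).
Taxon S and Taxon Y share a more recent common ancestor with each other than either does with Taxon V, so Taxon V is the least closely related of the three.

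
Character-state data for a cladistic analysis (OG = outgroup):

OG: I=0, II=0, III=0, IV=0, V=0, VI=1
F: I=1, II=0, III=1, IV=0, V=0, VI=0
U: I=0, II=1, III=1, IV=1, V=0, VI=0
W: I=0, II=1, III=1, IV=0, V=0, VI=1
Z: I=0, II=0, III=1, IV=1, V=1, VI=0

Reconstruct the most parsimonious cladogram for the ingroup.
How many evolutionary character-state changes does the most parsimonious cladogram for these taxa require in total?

Character polarity is set by the outgroup: the derived state is whichever differs from the outgroup's state, so for VI the derived state is '0', and for the remaining characters it is '1'.
I: derived state '1' in F only — an autapomorphy, so it tells us nothing about relationships among taxa.
II (state '1') occurs in U and W but conflicts with the nesting implied by the other characters — most parsimoniously interpreted as homoplasy.
All ingroup taxa share the derived state '1' for III; it defines the ingroup but does not resolve relationships within it.
Only U and Z show the derived state '1' for IV, supporting them as a clade.
V (derived state '1') is unique to Z (autapomorphy; uninformative for grouping).
Only F, U, and Z show the derived state '0' for VI, supporting them as a clade.
Most parsimonious ingroup topology: ((F,(U,Z)),W).
Changes per character on this tree: I: 1; II: 2; III: 1; IV: 1; V: 1; VI: 1.
Total = 7.

7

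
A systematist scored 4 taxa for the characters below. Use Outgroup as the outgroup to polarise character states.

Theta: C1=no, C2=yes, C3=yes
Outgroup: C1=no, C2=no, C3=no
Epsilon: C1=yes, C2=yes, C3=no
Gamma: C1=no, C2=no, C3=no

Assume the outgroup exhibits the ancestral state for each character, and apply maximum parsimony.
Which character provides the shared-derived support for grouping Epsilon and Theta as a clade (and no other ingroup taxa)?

The outgroup has state 'no' for every character, so 'yes' is the derived state throughout.
C1 (derived state 'yes') is unique to Epsilon (autapomorphy; uninformative for grouping).
C2 (derived state 'yes') is shared by Epsilon and Theta — a synapomorphy uniting that clade.
C3 (derived state 'yes') is unique to Theta (autapomorphy; uninformative for grouping).
Most parsimonious ingroup topology: ((Theta,Epsilon),Gamma).
The clade {Epsilon, Theta} is supported by C2: its derived state 'yes' occurs in exactly those taxa and in no other taxon (including the outgroup).

C2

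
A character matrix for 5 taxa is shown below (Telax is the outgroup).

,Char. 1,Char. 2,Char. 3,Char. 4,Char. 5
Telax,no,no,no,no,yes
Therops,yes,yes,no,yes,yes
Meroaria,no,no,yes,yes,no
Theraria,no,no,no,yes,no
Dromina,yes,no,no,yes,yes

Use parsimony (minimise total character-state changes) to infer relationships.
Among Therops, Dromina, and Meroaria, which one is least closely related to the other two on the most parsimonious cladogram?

Character polarity is set by the outgroup: the derived state is whichever differs from the outgroup's state, so for Char. 5 the derived state is 'no', and for the remaining characters it is 'yes'.
Char. 1 (derived state 'yes') is shared by Dromina and Therops — a synapomorphy uniting that clade.
Char. 2: derived state 'yes' in Therops only — an autapomorphy, so it tells us nothing about relationships among taxa.
Char. 3 (derived state 'yes') is unique to Meroaria (autapomorphy; uninformative for grouping).
Char. 4 (derived state 'yes') is shared by all ingroup taxa — unites the whole ingroup.
Char. 5 (derived state 'no') is shared by Meroaria and Theraria — a synapomorphy uniting that clade.
Most parsimonious ingroup topology: ((Therops,Dromina),(Meroaria,Theraria)).
Therops and Dromina share a more recent common ancestor with each other than either does with Meroaria, so Meroaria is the least closely related of the three.

Meroaria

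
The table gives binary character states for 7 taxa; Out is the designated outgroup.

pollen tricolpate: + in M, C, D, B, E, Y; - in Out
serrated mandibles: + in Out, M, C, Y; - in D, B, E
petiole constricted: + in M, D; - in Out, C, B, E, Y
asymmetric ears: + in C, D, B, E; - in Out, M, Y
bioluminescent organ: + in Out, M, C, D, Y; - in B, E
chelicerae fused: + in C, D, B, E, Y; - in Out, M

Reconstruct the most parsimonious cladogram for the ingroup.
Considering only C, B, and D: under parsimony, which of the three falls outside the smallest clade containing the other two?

C

Character polarity is set by the outgroup: the derived state is whichever differs from the outgroup's state, so for serrated mandibles, bioluminescent organ the derived state is '-', and for the remaining characters it is '+'.
All ingroup taxa share the derived state '+' for pollen tricolpate; it defines the ingroup but does not resolve relationships within it.
Only B, D, and E show the derived state '-' for serrated mandibles, supporting them as a clade.
petiole constricted (state '+') occurs in D and M but conflicts with the nesting implied by the other characters — most parsimoniously interpreted as homoplasy.
asymmetric ears (derived state '+') is shared by B, C, D, and E — a synapomorphy uniting that clade.
bioluminescent organ: derived state '-' in B and E only — synapomorphy for {B, E}.
chelicerae fused: derived state '+' in B, C, D, E, and Y only — synapomorphy for {B, C, D, E, Y}.
Most parsimonious ingroup topology: (M,((C,(D,(B,E))),Y)).
B and D share a more recent common ancestor with each other than either does with C, so C is the least closely related of the three.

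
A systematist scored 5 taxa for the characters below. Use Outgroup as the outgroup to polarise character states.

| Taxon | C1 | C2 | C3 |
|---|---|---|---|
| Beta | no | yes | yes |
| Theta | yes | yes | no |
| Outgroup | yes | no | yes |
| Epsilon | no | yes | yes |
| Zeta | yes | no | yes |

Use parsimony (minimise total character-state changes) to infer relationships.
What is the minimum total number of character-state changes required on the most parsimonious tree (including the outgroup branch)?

3

Character polarity is set by the outgroup: the derived state is whichever differs from the outgroup's state, so for C1, C3 the derived state is 'no', and for the remaining characters it is 'yes'.
C1: derived state 'no' in Beta and Epsilon only — synapomorphy for {Beta, Epsilon}.
Only Beta, Epsilon, and Theta show the derived state 'yes' for C2, supporting them as a clade.
C3: derived state 'no' in Theta only — an autapomorphy, so it tells us nothing about relationships among taxa.
Most parsimonious ingroup topology: (((Beta,Epsilon),Theta),Zeta).
Changes per character on this tree: C1: 1; C2: 1; C3: 1.
Total = 3.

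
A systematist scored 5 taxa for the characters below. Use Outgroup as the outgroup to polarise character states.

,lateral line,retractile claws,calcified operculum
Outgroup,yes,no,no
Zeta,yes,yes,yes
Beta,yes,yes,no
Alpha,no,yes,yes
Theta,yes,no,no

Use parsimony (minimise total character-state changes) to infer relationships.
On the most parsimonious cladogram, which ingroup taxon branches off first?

Theta

Character polarity is set by the outgroup: the derived state is whichever differs from the outgroup's state, so for lateral line the derived state is 'no', and for the remaining characters it is 'yes'.
lateral line (derived state 'no') is unique to Alpha (autapomorphy; uninformative for grouping).
Only Alpha, Beta, and Zeta show the derived state 'yes' for retractile claws, supporting them as a clade.
Only Alpha and Zeta show the derived state 'yes' for calcified operculum, supporting them as a clade.
Most parsimonious ingroup topology: (Theta,(Beta,(Zeta,Alpha))).
Theta is sister to the clade containing all other ingroup taxa, so it is the earliest-diverging (most basal) ingroup lineage.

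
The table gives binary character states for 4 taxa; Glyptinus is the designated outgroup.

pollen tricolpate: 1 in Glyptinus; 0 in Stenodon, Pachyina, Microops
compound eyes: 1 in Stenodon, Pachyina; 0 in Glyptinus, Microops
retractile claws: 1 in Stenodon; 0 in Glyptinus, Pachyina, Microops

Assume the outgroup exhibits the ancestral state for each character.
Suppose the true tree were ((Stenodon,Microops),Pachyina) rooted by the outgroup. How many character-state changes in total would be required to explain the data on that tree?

Map each character onto ((Stenodon,Microops),Pachyina) (rooted by Glyptinus) and count the minimum state changes it requires (Fitch parsimony):
pollen tricolpate: 1; compound eyes: 2; retractile claws: 1.
Total tree length = 4.

4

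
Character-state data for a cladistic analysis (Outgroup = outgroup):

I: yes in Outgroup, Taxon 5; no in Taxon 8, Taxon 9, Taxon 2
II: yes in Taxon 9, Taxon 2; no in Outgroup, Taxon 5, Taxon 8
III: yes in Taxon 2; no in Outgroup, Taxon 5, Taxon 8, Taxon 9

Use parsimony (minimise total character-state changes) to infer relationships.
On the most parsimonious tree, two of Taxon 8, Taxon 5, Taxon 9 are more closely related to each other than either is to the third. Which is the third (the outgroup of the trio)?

Character polarity is set by the outgroup: the derived state is whichever differs from the outgroup's state, so for I the derived state is 'no', and for the remaining characters it is 'yes'.
Only Taxon 2, Taxon 8, and Taxon 9 show the derived state 'no' for I, supporting them as a clade.
Only Taxon 2 and Taxon 9 show the derived state 'yes' for II, supporting them as a clade.
III (derived state 'yes') is unique to Taxon 2 (autapomorphy; uninformative for grouping).
Most parsimonious ingroup topology: (Taxon 5,(Taxon 8,(Taxon 9,Taxon 2))).
Taxon 9 and Taxon 8 share a more recent common ancestor with each other than either does with Taxon 5, so Taxon 5 is the least closely related of the three.

Taxon 5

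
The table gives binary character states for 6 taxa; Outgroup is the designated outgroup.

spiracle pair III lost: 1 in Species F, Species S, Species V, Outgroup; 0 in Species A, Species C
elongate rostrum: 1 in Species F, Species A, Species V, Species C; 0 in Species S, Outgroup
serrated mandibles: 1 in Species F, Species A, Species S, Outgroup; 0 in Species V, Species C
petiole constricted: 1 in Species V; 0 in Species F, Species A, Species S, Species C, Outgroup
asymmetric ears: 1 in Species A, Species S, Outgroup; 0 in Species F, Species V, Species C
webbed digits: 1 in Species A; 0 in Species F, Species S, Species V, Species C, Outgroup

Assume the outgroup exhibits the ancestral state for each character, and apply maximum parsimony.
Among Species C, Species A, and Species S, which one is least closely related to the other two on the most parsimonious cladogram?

Character polarity is set by the outgroup: the derived state is whichever differs from the outgroup's state, so for spiracle pair III lost, serrated mandibles, asymmetric ears the derived state is '0', and for the remaining characters it is '1'.
spiracle pair III lost (state '0') occurs in Species A and Species C but conflicts with the nesting implied by the other characters — most parsimoniously interpreted as homoplasy.
elongate rostrum (derived state '1') is shared by Species A, Species C, Species F, and Species V — a synapomorphy uniting that clade.
serrated mandibles (derived state '0') is shared by Species C and Species V — a synapomorphy uniting that clade.
petiole constricted: derived state '1' in Species V only — an autapomorphy, so it tells us nothing about relationships among taxa.
asymmetric ears: derived state '0' in Species C, Species F, and Species V only — synapomorphy for {Species C, Species F, Species V}.
webbed digits (derived state '1') is unique to Species A (autapomorphy; uninformative for grouping).
Most parsimonious ingroup topology: (((Species F,(Species V,Species C)),Species A),Species S).
Species A and Species C share a more recent common ancestor with each other than either does with Species S, so Species S is the least closely related of the three.

Species S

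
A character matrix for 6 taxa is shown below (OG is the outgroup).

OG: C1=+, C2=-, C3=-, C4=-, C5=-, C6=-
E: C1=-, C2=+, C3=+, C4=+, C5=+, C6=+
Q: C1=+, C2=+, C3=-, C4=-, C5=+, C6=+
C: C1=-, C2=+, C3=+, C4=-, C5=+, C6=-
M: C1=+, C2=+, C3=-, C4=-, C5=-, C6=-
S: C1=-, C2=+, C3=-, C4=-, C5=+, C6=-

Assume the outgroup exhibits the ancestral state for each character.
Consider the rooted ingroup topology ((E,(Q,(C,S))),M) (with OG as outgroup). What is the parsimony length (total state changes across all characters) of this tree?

Map each character onto ((E,(Q,(C,S))),M) (rooted by OG) and count the minimum state changes it requires (Fitch parsimony):
C1: 2; C2: 1; C3: 2; C4: 1; C5: 1; C6: 2.
Total tree length = 9.

9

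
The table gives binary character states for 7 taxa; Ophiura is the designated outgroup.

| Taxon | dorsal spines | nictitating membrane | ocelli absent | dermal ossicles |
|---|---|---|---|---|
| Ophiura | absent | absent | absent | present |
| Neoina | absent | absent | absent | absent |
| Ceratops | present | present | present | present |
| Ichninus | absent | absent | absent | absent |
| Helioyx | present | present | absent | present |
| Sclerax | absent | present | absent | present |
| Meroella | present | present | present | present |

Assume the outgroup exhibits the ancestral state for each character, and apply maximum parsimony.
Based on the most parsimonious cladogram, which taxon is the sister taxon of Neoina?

Character polarity is set by the outgroup: the derived state is whichever differs from the outgroup's state, so for dermal ossicles the derived state is 'absent', and for the remaining characters it is 'present'.
Only Ceratops, Helioyx, and Meroella show the derived state 'present' for dorsal spines, supporting them as a clade.
nictitating membrane (derived state 'present') is shared by Ceratops, Helioyx, Meroella, and Sclerax — a synapomorphy uniting that clade.
ocelli absent (derived state 'present') is shared by Ceratops and Meroella — a synapomorphy uniting that clade.
dermal ossicles: derived state 'absent' in Ichninus and Neoina only — synapomorphy for {Ichninus, Neoina}.
Most parsimonious ingroup topology: ((Neoina,Ichninus),(((Ceratops,Meroella),Helioyx),Sclerax)).
Neoina and Ichninus form a cherry on this tree, so they are sister taxa.

Ichninus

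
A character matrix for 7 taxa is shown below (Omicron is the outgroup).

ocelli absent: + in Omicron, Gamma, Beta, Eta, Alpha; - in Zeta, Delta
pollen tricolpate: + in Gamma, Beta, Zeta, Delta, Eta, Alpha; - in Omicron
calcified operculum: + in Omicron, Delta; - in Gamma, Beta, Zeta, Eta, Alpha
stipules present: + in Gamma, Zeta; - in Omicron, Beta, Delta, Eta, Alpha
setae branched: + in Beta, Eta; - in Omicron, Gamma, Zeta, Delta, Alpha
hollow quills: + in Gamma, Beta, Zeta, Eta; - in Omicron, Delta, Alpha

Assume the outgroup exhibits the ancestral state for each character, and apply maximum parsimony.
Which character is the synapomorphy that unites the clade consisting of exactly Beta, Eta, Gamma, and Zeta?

hollow quills

Character polarity is set by the outgroup: the derived state is whichever differs from the outgroup's state, so for ocelli absent, calcified operculum the derived state is '-', and for the remaining characters it is '+'.
ocelli absent (state '-') occurs in Delta and Zeta but conflicts with the nesting implied by the other characters — most parsimoniously interpreted as homoplasy.
All ingroup taxa share the derived state '+' for pollen tricolpate; it defines the ingroup but does not resolve relationships within it.
Only Alpha, Beta, Eta, Gamma, and Zeta show the derived state '-' for calcified operculum, supporting them as a clade.
stipules present (derived state '+') is shared by Gamma and Zeta — a synapomorphy uniting that clade.
setae branched: derived state '+' in Beta and Eta only — synapomorphy for {Beta, Eta}.
Only Beta, Eta, Gamma, and Zeta show the derived state '+' for hollow quills, supporting them as a clade.
Most parsimonious ingroup topology: ((((Gamma,Zeta),(Beta,Eta)),Alpha),Delta).
The clade {Beta, Eta, Gamma, Zeta} is supported by hollow quills: its derived state '+' occurs in exactly those taxa and in no other taxon (including the outgroup).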